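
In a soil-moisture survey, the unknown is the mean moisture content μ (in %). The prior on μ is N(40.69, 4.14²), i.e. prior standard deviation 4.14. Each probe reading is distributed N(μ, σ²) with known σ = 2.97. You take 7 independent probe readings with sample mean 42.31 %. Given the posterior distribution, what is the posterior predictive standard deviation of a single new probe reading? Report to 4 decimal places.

For Normal data with known variance σ², a Normal(μ₀, σ₀²) prior on μ is conjugate. Posterior precision = 1/σ₀² + n/σ²; posterior mean is the precision-weighted average of μ₀ and x̄.
σ₀² = 4.14² = 17.1396, σ² = 2.97² = 8.8209; σ² + n·σ₀² = 8.8209 + 7·17.1396 = 128.7981.
Posterior precision = 1/σ₀² + n/σ² = 1/17.1396 + 7/8.8209 = (σ² + n·σ₀²)/(σ₀²σ²) = 128.7981/(17.1396·8.8209); posterior variance σₙ² = σ₀²σ²/(σ² + n·σ₀²) = 17.1396·8.8209/128.7981 = 1.173827.
Predictive variance for one new observation = σₙ² + σ² = 17.1396·8.8209/128.7981 + 8.8209 = σ²·(σ₀² + 128.7981)/128.7981 = 8.8209·145.9377/128.7981 = 9.994727; SD = √(8.8209·145.9377/128.7981) = 3.1614.

3.1614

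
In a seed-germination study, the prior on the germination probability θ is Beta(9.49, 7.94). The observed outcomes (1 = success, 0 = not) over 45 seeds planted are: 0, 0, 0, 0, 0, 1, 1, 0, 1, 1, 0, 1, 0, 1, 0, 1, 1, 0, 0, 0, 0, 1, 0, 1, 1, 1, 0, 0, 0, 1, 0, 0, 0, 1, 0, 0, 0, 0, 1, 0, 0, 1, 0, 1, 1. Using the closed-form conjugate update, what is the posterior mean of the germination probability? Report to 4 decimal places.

0.4403

The Beta prior is conjugate to a Binomial/Bernoulli likelihood; the update adds successes to α and failures to β.
Posterior: Beta(α+k, β+n−k) = Beta(9.49+18, 7.94+27) = Beta(27.49, 34.94).
Posterior mean = α/(α+β) = 27.49/62.43 = 0.4403.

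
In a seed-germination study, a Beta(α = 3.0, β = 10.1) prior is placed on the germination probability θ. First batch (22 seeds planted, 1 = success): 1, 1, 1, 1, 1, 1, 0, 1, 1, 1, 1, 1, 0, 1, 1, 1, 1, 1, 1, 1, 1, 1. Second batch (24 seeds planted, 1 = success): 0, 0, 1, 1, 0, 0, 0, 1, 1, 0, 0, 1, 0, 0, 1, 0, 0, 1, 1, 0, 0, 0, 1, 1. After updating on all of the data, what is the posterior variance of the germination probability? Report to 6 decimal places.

0.004103

The Beta prior is conjugate to a Binomial/Bernoulli likelihood; the update adds successes to α and failures to β.
After batch 1: Beta(3.0+20, 10.1+2) = Beta(23.0, 12.1).
After batch 2: Beta(23.0+10, 12.1+14) = Beta(33.0, 26.1).
Var = αβ/((α+β)²(α+β+1)) = 33.0·26.1/(59.1²·60.1) = 0.004103.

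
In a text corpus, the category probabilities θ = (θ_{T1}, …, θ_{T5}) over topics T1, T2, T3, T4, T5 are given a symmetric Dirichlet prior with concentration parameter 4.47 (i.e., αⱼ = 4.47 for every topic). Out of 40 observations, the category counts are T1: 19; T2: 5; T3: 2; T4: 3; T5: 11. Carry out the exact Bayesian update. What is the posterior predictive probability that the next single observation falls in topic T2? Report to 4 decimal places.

The Dirichlet prior is conjugate to the Multinomial likelihood: each posterior αⱼ = prior αⱼ + observed count nⱼ.
Posterior concentration: (23.47, 9.47, 6.47, 7.47, 15.47), total = 62.35.
P(next = T2 | data) = α_{T2}/Σα = 0.1519.

0.1519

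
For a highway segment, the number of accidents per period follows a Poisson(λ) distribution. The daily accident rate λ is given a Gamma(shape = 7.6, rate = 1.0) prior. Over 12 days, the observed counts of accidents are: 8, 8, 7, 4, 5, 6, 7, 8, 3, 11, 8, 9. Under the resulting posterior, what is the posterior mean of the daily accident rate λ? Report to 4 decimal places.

7.0462

With a Gamma(shape α, rate β) prior, the Poisson likelihood is conjugate: the posterior is Gamma(α + ΣXᵢ, β + n).
Sum of counts S = 84 over n = 12 days.
Posterior: Gamma(α+S, β+n) = Gamma(7.6+84, 1.0+12) = Gamma(91.6, 13.0).
Posterior mean = α/β = 91.6/13.0 = 7.0462.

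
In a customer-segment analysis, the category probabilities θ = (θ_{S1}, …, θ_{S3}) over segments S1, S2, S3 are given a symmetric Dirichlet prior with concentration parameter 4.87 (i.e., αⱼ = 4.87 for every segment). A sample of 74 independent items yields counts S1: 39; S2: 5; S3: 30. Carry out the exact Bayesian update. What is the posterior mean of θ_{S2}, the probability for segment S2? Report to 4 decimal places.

The Dirichlet prior is conjugate to the Multinomial likelihood: each posterior αⱼ = prior αⱼ + observed count nⱼ.
Posterior concentration: (43.87, 9.87, 34.87), total = 88.61.
E[θ_{S2}|data] = α_{S2}/Σα = 9.87/88.61 = 0.1114.

0.1114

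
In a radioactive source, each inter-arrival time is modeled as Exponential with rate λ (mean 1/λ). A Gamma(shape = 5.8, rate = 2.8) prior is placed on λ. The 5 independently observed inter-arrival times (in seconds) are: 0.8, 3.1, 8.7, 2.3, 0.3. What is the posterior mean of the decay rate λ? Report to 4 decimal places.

With a Gamma(shape α, rate β) prior on the exponential rate λ, the posterior after n observations with total T = Σxᵢ is Gamma(α+n, β+T).
Sum of observations T = 15.2 seconds; n = 5.
Posterior: Gamma(5.8+5, 2.8+15.2) = Gamma(10.8, 18.0).
Posterior mean of λ = α/β = 10.8/18.0 = 0.6000.

0.6000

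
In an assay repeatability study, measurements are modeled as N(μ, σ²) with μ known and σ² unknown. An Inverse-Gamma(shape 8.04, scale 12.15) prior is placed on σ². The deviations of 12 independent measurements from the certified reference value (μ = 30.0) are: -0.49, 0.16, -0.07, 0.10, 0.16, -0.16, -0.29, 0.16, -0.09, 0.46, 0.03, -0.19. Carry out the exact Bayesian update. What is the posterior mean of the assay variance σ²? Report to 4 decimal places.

With known mean μ and an Inverse-Gamma(α, β) prior on σ², the Normal likelihood is conjugate: posterior is Inv-Gamma(α + n/2, β + Σ(xᵢ−μ)²/2).
Σ(xᵢ−μ)² = (-0.49)² + (0.16)² + (-0.07)² + (0.10)² + (0.16)² + (-0.16)² + (-0.29)² + (0.16)² + (-0.09)² + (0.46)² + (0.03)² + (-0.19)² = 0.6982.
Posterior: Inv-Gamma(8.04 + 12/2, 12.15 + 0.6982/2) = Inv-Gamma(14.04, 12.49910).
E[σ²|data] = β/(α−1) = 12.49910/13.04 = 0.9585.

0.9585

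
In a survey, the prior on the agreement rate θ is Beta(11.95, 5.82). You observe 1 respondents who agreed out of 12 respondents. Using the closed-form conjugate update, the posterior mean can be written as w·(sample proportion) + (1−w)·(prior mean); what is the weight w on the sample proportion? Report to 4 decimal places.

The Beta prior is conjugate to a Binomial/Bernoulli likelihood; the update adds successes to α and failures to β.
Posterior mean = (α₀+k)/(α₀+β₀+n) = [n/(α₀+β₀+n)]·(k/n) + [(α₀+β₀)/(α₀+β₀+n)]·α₀/(α₀+β₀), so only n and the prior enter the weight.
The weight on the data is w = n/(α₀+β₀+n) = 12/(11.95+5.82+12) = 12/29.77 = 0.4031.

0.4031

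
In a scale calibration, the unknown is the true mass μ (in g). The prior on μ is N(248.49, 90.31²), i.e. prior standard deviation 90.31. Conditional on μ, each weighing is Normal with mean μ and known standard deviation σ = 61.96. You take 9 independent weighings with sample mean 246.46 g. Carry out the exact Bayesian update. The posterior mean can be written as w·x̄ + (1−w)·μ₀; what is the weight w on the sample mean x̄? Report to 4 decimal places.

For Normal data with known variance σ², a Normal(μ₀, σ₀²) prior on μ is conjugate. Posterior precision = 1/σ₀² + n/σ²; posterior mean is the precision-weighted average of μ₀ and x̄.
σ₀² = 90.31² = 8155.8961, σ² = 61.96² = 3839.0416. Prior precision 1/σ₀² = 1/8155.8961; data precision n/σ² = 9/3839.0416.
w = (n/σ²)/(1/σ₀² + n/σ²) = n·σ₀²/(σ² + n·σ₀²) = 9·8155.8961/(3839.0416 + 9·8155.8961) = 73403.0649/77242.1065 = 0.9503.

0.9503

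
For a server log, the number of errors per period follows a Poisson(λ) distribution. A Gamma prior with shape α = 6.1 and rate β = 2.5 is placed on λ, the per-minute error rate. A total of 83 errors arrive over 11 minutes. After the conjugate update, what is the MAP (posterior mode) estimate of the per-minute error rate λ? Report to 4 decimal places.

6.5259

With a Gamma(shape α, rate β) prior, the Poisson likelihood is conjugate: the posterior is Gamma(α + ΣXᵢ, β + n).
Posterior: Gamma(α+S, β+n) = Gamma(6.1+83, 2.5+11) = Gamma(89.1, 13.5).
Mode of Gamma(α,β) for α≥1 is (α−1)/β = 88.1/13.5 = 6.5259.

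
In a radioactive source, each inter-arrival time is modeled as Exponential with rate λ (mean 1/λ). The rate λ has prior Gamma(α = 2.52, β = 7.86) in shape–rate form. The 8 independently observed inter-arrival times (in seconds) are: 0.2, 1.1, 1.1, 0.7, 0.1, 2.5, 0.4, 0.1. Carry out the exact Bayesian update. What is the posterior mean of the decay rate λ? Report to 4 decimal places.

0.7482

With a Gamma(shape α, rate β) prior on the exponential rate λ, the posterior after n observations with total T = Σxᵢ is Gamma(α+n, β+T).
Sum of observations T = 6.2 seconds; n = 8.
Posterior: Gamma(2.52+8, 7.86+6.2) = Gamma(10.52, 14.06).
Posterior mean of λ = α/β = 10.52/14.06 = 0.7482.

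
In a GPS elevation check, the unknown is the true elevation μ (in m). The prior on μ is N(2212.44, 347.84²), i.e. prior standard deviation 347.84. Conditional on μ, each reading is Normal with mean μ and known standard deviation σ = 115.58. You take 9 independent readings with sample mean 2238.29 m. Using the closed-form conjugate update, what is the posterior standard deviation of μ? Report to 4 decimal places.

38.2925

For Normal data with known variance σ², a Normal(μ₀, σ₀²) prior on μ is conjugate. Posterior precision = 1/σ₀² + n/σ²; posterior mean is the precision-weighted average of μ₀ and x̄.
σ₀² = 347.84² = 120992.6656, σ² = 115.58² = 13358.7364; σ² + n·σ₀² = 13358.7364 + 9·120992.6656 = 1102292.7268.
Posterior precision = 1/σ₀² + n/σ² = 1/120992.6656 + 9/13358.7364 = (σ² + n·σ₀²)/(σ₀²σ²) = 1102292.7268/(120992.6656·13358.7364); posterior variance σₙ² = σ₀²σ²/(σ² + n·σ₀²) = 120992.6656·13358.7364/1102292.7268 = 1466.315695.
Posterior SD = √σₙ² = √(120992.6656·13358.7364/1102292.7268) = 38.2925.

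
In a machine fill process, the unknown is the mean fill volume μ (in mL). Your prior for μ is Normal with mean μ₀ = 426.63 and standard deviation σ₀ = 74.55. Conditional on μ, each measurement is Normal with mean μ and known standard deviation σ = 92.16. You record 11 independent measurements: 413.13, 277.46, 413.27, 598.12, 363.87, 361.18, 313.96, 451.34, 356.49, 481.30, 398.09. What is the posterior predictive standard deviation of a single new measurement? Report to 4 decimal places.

95.7675

For Normal data with known variance σ², a Normal(μ₀, σ₀²) prior on μ is conjugate. Posterior precision = 1/σ₀² + n/σ²; posterior mean is the precision-weighted average of μ₀ and x̄.
σ₀² = 74.55² = 5557.7025, σ² = 92.16² = 8493.4656; σ² + n·σ₀² = 8493.4656 + 11·5557.7025 = 69628.1931.
Posterior precision = 1/σ₀² + n/σ² = 1/5557.7025 + 11/8493.4656 = (σ² + n·σ₀²)/(σ₀²σ²) = 69628.1931/(5557.7025·8493.4656); posterior variance σₙ² = σ₀²σ²/(σ² + n·σ₀²) = 5557.7025·8493.4656/69628.1931 = 677.946000.
Predictive variance for one new observation = σₙ² + σ² = 5557.7025·8493.4656/69628.1931 + 8493.4656 = σ²·(σ₀² + 69628.1931)/69628.1931 = 8493.4656·75185.8956/69628.1931 = 9171.411600; SD = √(8493.4656·75185.8956/69628.1931) = 95.7675.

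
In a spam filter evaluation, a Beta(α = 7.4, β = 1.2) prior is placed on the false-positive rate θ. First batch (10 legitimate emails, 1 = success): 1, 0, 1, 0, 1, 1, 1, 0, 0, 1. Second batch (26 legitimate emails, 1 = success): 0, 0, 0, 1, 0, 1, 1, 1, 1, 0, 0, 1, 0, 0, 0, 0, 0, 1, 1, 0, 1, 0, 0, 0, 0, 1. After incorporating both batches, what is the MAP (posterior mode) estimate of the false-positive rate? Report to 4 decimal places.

The Beta prior is conjugate to a Binomial/Bernoulli likelihood; the update adds successes to α and failures to β.
After batch 1: Beta(7.4+6, 1.2+4) = Beta(13.4, 5.2).
After batch 2: Beta(13.4+10, 5.2+16) = Beta(23.4, 21.2).
Mode of Beta(a,b) for a,b>1 is (a−1)/(a+b−2) = 22.4/42.6 = 0.5258.

0.5258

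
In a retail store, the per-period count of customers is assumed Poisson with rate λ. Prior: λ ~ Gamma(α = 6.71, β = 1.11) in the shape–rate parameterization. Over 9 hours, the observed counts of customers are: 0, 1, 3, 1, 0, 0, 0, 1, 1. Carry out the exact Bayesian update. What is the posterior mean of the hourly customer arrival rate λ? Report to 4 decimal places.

With a Gamma(shape α, rate β) prior, the Poisson likelihood is conjugate: the posterior is Gamma(α + ΣXᵢ, β + n).
Sum of counts S = 7 over n = 9 hours.
Posterior: Gamma(α+S, β+n) = Gamma(6.71+7, 1.11+9) = Gamma(13.71, 10.11).
Posterior mean = α/β = 13.71/10.11 = 1.3561.

1.3561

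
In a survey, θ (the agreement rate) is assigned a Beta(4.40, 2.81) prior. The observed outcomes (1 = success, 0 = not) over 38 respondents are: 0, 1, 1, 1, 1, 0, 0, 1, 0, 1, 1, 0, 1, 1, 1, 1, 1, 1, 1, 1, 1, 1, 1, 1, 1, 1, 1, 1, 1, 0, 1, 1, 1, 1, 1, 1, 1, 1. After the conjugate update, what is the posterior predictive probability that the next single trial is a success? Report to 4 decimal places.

The Beta prior is conjugate to a Binomial/Bernoulli likelihood; the update adds successes to α and failures to β.
Posterior: Beta(α+k, β+n−k) = Beta(4.40+32, 2.81+6) = Beta(36.40, 8.81).
For a single future Bernoulli trial, P(success | data) = α/(α+β) = 0.8051.

0.8051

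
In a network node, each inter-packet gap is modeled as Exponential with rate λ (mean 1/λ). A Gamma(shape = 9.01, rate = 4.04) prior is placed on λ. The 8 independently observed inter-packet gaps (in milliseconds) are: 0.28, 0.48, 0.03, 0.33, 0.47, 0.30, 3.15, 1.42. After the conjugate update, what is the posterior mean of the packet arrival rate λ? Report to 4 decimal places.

1.6200

With a Gamma(shape α, rate β) prior on the exponential rate λ, the posterior after n observations with total T = Σxᵢ is Gamma(α+n, β+T).
Sum of observations T = 6.46 milliseconds; n = 8.
Posterior: Gamma(9.01+8, 4.04+6.46) = Gamma(17.01, 10.50).
Posterior mean of λ = α/β = 17.01/10.50 = 1.6200.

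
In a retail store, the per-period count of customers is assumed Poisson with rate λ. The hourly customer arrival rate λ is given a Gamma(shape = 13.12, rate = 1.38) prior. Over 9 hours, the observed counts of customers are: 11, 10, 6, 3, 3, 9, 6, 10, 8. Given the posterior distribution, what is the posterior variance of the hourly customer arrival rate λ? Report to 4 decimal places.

With a Gamma(shape α, rate β) prior, the Poisson likelihood is conjugate: the posterior is Gamma(α + ΣXᵢ, β + n).
Sum of counts S = 66 over n = 9 hours.
Posterior: Gamma(α+S, β+n) = Gamma(13.12+66, 1.38+9) = Gamma(79.12, 10.38).
Var = α/β² = 79.12/10.38² = 0.7343.

0.7343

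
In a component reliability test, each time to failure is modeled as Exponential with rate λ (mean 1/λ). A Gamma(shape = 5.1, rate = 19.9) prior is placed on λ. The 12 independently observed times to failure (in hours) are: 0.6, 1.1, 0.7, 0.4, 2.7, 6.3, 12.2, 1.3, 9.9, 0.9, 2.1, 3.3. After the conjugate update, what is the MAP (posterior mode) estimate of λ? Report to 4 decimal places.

0.2622

With a Gamma(shape α, rate β) prior on the exponential rate λ, the posterior after n observations with total T = Σxᵢ is Gamma(α+n, β+T).
Sum of observations T = 41.5 hours; n = 12.
Posterior: Gamma(5.1+12, 19.9+41.5) = Gamma(17.1, 61.4).
Mode = (α−1)/β = 0.2622.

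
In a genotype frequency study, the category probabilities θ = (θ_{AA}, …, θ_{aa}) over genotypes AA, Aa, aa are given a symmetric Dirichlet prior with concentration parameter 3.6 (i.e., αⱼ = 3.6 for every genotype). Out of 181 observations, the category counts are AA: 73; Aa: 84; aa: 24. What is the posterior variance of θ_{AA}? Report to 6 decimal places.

0.001244

The Dirichlet prior is conjugate to the Multinomial likelihood: each posterior αⱼ = prior αⱼ + observed count nⱼ.
Posterior concentration: (76.6, 87.6, 27.6), total = 191.8.
Var[θ_j] = α_j(Σα−α_j)/((Σα)²(Σα+1)) = 76.6·115.2/(191.8²·192.8) = 0.001244.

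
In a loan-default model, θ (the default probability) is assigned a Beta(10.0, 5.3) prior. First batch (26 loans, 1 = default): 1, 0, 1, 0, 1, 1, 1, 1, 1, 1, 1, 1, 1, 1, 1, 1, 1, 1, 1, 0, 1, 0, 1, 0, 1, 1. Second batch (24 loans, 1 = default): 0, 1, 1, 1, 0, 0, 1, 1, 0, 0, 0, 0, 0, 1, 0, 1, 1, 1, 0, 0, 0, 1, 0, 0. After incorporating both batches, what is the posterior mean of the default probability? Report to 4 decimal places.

The Beta prior is conjugate to a Binomial/Bernoulli likelihood; the update adds successes to α and failures to β.
After batch 1: Beta(10.0+21, 5.3+5) = Beta(31.0, 10.3).
After batch 2: Beta(31.0+10, 10.3+14) = Beta(41.0, 24.3).
Posterior mean = α/(α+β) = 41.0/65.3 = 0.6279.

0.6279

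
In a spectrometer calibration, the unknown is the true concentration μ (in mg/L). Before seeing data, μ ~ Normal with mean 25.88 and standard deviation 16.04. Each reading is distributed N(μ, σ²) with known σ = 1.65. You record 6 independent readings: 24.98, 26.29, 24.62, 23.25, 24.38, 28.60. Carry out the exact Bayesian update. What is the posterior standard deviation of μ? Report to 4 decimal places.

For Normal data with known variance σ², a Normal(μ₀, σ₀²) prior on μ is conjugate. Posterior precision = 1/σ₀² + n/σ²; posterior mean is the precision-weighted average of μ₀ and x̄.
σ₀² = 16.04² = 257.2816, σ² = 1.65² = 2.7225; σ² + n·σ₀² = 2.7225 + 6·257.2816 = 1546.4121.
Posterior precision = 1/σ₀² + n/σ² = 1/257.2816 + 6/2.7225 = (σ² + n·σ₀²)/(σ₀²σ²) = 1546.4121/(257.2816·2.7225); posterior variance σₙ² = σ₀²σ²/(σ² + n·σ₀²) = 257.2816·2.7225/1546.4121 = 0.452951.
Posterior SD = √σₙ² = √(257.2816·2.7225/1546.4121) = 0.6730.

0.6730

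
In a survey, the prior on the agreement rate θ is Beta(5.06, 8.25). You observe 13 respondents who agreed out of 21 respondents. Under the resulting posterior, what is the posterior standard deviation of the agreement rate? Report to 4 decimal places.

The Beta prior is conjugate to a Binomial/Bernoulli likelihood; the update adds successes to α and failures to β.
Posterior: Beta(α+k, β+n−k) = Beta(5.06+13, 8.25+8) = Beta(18.06, 16.25).
Var = αβ/((α+β)²(α+β+1)) = 18.06·16.25/(34.31²·35.31) = 0.00706044; SD = √0.00706044 = 0.0840.

0.0840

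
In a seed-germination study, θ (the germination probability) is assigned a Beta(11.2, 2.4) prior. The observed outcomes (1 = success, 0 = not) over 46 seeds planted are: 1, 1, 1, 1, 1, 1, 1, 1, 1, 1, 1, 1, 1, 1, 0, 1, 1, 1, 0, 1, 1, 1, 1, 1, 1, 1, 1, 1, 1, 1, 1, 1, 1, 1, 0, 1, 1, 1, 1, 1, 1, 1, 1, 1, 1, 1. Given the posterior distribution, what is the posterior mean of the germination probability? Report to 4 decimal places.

The Beta prior is conjugate to a Binomial/Bernoulli likelihood; the update adds successes to α and failures to β.
Posterior: Beta(α+k, β+n−k) = Beta(11.2+43, 2.4+3) = Beta(54.2, 5.4).
Posterior mean = α/(α+β) = 54.2/59.6 = 0.9094.

0.9094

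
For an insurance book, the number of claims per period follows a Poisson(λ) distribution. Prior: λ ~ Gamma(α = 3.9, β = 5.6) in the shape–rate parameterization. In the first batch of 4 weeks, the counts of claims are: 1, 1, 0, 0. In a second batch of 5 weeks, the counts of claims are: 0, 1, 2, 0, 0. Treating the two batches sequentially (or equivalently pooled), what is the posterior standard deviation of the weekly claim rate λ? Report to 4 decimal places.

With a Gamma(shape α, rate β) prior, the Poisson likelihood is conjugate: the posterior is Gamma(α + ΣXᵢ, β + n).
Batch 1: sum of counts S = 2 over n = 4 weeks.
After batch 1: Gamma(α+S, β+n) = Gamma(3.9+2, 5.6+4) = Gamma(5.9, 9.6).
Batch 2: sum of counts S = 3 over n = 5 weeks.
After batch 2: Gamma(α+S, β+n) = Gamma(5.9+3, 9.6+5) = Gamma(8.9, 14.6).
SD = √α/β = √8.9/14.6 = 0.2043.

0.2043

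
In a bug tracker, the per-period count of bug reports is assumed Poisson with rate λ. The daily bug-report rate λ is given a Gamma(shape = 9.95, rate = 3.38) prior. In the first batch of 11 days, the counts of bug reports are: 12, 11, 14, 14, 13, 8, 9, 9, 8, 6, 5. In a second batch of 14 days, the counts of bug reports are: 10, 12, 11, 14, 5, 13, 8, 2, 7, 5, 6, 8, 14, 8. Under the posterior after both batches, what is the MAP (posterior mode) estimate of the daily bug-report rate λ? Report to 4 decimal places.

With a Gamma(shape α, rate β) prior, the Poisson likelihood is conjugate: the posterior is Gamma(α + ΣXᵢ, β + n).
Batch 1: sum of counts S = 109 over n = 11 days.
After batch 1: Gamma(α+S, β+n) = Gamma(9.95+109, 3.38+11) = Gamma(118.95, 14.38).
Batch 2: sum of counts S = 123 over n = 14 days.
After batch 2: Gamma(α+S, β+n) = Gamma(118.95+123, 14.38+14) = Gamma(241.95, 28.38).
Mode of Gamma(α,β) for α≥1 is (α−1)/β = 240.95/28.38 = 8.4901.

8.4901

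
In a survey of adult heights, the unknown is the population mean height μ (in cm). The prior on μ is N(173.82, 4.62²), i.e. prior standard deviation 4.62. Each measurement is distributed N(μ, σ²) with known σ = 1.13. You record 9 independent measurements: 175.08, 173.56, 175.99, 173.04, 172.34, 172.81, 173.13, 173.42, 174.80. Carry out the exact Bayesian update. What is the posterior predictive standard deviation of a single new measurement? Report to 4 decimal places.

For Normal data with known variance σ², a Normal(μ₀, σ₀²) prior on μ is conjugate. Posterior precision = 1/σ₀² + n/σ²; posterior mean is the precision-weighted average of μ₀ and x̄.
σ₀² = 4.62² = 21.3444, σ² = 1.13² = 1.2769; σ² + n·σ₀² = 1.2769 + 9·21.3444 = 193.3765.
Posterior precision = 1/σ₀² + n/σ² = 1/21.3444 + 9/1.2769 = (σ² + n·σ₀²)/(σ₀²σ²) = 193.3765/(21.3444·1.2769); posterior variance σₙ² = σ₀²σ²/(σ² + n·σ₀²) = 21.3444·1.2769/193.3765 = 0.140941.
Predictive variance for one new observation = σₙ² + σ² = 21.3444·1.2769/193.3765 + 1.2769 = σ²·(σ₀² + 193.3765)/193.3765 = 1.2769·214.7209/193.3765 = 1.417841; SD = √(1.2769·214.7209/193.3765) = 1.1907.

1.1907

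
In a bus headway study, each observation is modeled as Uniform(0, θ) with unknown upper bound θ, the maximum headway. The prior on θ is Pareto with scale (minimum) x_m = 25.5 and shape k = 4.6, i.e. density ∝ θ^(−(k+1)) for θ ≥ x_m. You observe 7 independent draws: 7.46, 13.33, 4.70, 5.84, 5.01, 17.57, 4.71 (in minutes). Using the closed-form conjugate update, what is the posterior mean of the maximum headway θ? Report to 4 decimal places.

27.9057

A Pareto(scale x_m, shape k) prior on the upper bound θ of Uniform(0, θ) is conjugate: posterior is Pareto(max(x_m, max xᵢ), k + n).
Sample maximum = 17.57; prior scale x_m = 25.5 → posterior scale = max = 25.50.
Posterior shape = 4.6 + 7 = 11.6.
E[θ|data] = k·x_m/(k−1) = 11.6·25.50/10.6 = 27.9057.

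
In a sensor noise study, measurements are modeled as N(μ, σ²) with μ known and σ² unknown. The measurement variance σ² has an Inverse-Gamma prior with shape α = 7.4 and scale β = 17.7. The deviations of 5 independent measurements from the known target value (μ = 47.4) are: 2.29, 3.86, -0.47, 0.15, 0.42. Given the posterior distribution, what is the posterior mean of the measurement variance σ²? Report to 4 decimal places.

With known mean μ and an Inverse-Gamma(α, β) prior on σ², the Normal likelihood is conjugate: posterior is Inv-Gamma(α + n/2, β + Σ(xᵢ−μ)²/2).
Σ(xᵢ−μ)² = (2.29)² + (3.86)² + (-0.47)² + (0.15)² + (0.42)² = 20.5635.
Posterior: Inv-Gamma(7.4 + 5/2, 17.7 + 20.5635/2) = Inv-Gamma(9.90, 27.98175).
E[σ²|data] = β/(α−1) = 27.98175/8.90 = 3.1440.

3.1440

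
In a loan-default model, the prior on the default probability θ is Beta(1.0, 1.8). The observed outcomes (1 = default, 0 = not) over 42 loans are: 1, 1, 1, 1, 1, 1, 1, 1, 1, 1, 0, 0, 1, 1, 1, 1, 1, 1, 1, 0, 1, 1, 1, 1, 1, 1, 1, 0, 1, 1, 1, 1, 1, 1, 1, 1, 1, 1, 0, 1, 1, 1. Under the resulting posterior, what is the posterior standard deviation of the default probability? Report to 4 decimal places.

0.0530

The Beta prior is conjugate to a Binomial/Bernoulli likelihood; the update adds successes to α and failures to β.
Posterior: Beta(α+k, β+n−k) = Beta(1.0+37, 1.8+5) = Beta(38.0, 6.8).
Var = αβ/((α+β)²(α+β+1)) = 38.0·6.8/(44.8²·45.8) = 0.00281107; SD = √0.00281107 = 0.0530.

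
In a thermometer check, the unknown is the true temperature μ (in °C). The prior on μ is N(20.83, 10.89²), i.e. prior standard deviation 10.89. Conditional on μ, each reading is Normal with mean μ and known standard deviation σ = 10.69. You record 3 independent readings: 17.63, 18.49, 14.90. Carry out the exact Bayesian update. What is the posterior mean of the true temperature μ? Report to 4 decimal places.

17.9362

For Normal data with known variance σ², a Normal(μ₀, σ₀²) prior on μ is conjugate. Posterior precision = 1/σ₀² + n/σ²; posterior mean is the precision-weighted average of μ₀ and x̄.
Σxᵢ = 17.63 + 18.49 + 14.90 = 51.02, so n·x̄ = 51.02.
σ₀² = 10.89² = 118.5921, σ² = 10.69² = 114.2761; σ² + n·σ₀² = 114.2761 + 3·118.5921 = 470.0524.
Posterior mean = (μ₀/σ₀² + n·x̄/σ²)/(1/σ₀² + n/σ²) = (σ²·μ₀ + σ₀²·n·x̄)/(σ² + n·σ₀²) = (114.2761·20.83 + 118.5921·51.02)/470.0524 = 8430.940105/470.0524 = 17.9362.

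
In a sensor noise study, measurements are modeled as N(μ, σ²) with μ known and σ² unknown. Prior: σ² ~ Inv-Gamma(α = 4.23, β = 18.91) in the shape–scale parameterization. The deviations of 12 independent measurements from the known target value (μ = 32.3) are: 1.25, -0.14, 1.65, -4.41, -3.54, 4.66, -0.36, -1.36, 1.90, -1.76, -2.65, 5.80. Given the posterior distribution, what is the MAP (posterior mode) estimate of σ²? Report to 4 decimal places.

With known mean μ and an Inverse-Gamma(α, β) prior on σ², the Normal likelihood is conjugate: posterior is Inv-Gamma(α + n/2, β + Σ(xᵢ−μ)²/2).
Σ(xᵢ−μ)² = (1.25)² + (-0.14)² + (1.65)² + (-4.41)² + (-3.54)² + (4.66)² + (-0.36)² + (-1.36)² + (1.90)² + (-1.76)² + (-2.65)² + (5.80)² = 107.3492.
Posterior: Inv-Gamma(4.23 + 12/2, 18.91 + 107.3492/2) = Inv-Gamma(10.23, 72.58460).
Mode = β/(α+1) = 72.58460/11.23 = 6.4635.

6.4635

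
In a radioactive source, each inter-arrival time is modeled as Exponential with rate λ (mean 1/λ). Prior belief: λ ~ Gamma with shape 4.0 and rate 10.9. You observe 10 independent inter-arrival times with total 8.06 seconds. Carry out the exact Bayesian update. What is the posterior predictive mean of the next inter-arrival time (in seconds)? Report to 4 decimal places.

1.4585

With a Gamma(shape α, rate β) prior on the exponential rate λ, the posterior after n observations with total T = Σxᵢ is Gamma(α+n, β+T).
Posterior: Gamma(4.0+10, 10.9+8.06) = Gamma(14.0, 18.96).
The predictive distribution for the next observation is Lomax; its mean is β/(α−1) = 18.96/13.0 = 1.4585.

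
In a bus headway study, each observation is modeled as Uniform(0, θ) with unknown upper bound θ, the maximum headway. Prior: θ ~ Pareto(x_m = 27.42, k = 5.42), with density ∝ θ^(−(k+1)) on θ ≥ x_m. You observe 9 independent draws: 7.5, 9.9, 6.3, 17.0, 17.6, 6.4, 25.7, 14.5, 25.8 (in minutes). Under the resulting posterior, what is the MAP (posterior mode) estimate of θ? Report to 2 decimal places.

A Pareto(scale x_m, shape k) prior on the upper bound θ of Uniform(0, θ) is conjugate: posterior is Pareto(max(x_m, max xᵢ), k + n).
Sample maximum = 25.8; prior scale x_m = 27.42 → posterior scale = max = 27.42.
Posterior shape = 5.42 + 9 = 14.42.
The Pareto density is decreasing on [x_m, ∞), so the mode is x_m = 27.42.

27.42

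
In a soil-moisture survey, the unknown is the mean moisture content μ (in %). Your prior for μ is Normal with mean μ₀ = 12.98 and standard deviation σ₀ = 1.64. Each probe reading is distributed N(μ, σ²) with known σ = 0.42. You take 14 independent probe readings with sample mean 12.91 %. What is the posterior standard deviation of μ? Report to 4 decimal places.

0.1120

For Normal data with known variance σ², a Normal(μ₀, σ₀²) prior on μ is conjugate. Posterior precision = 1/σ₀² + n/σ²; posterior mean is the precision-weighted average of μ₀ and x̄.
σ₀² = 1.64² = 2.6896, σ² = 0.42² = 0.1764; σ² + n·σ₀² = 0.1764 + 14·2.6896 = 37.8308.
Posterior precision = 1/σ₀² + n/σ² = 1/2.6896 + 14/0.1764 = (σ² + n·σ₀²)/(σ₀²σ²) = 37.8308/(2.6896·0.1764); posterior variance σₙ² = σ₀²σ²/(σ² + n·σ₀²) = 2.6896·0.1764/37.8308 = 0.012541.
Posterior SD = √σₙ² = √(2.6896·0.1764/37.8308) = 0.1120.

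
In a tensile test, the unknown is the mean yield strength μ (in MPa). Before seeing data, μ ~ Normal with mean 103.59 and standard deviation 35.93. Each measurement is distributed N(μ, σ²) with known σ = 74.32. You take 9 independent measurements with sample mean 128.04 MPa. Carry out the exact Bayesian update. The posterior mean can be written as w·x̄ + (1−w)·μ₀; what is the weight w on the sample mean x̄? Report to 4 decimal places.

0.6778

For Normal data with known variance σ², a Normal(μ₀, σ₀²) prior on μ is conjugate. Posterior precision = 1/σ₀² + n/σ²; posterior mean is the precision-weighted average of μ₀ and x̄.
σ₀² = 35.93² = 1290.9649, σ² = 74.32² = 5523.4624. Prior precision 1/σ₀² = 1/1290.9649; data precision n/σ² = 9/5523.4624.
w = (n/σ²)/(1/σ₀² + n/σ²) = n·σ₀²/(σ² + n·σ₀²) = 9·1290.9649/(5523.4624 + 9·1290.9649) = 11618.6841/17142.1465 = 0.6778.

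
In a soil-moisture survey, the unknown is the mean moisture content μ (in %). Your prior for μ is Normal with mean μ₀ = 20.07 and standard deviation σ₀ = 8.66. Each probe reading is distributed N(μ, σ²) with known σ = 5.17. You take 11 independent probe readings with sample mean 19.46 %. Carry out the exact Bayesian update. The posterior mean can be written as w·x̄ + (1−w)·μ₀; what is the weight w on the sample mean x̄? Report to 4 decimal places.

0.9686

For Normal data with known variance σ², a Normal(μ₀, σ₀²) prior on μ is conjugate. Posterior precision = 1/σ₀² + n/σ²; posterior mean is the precision-weighted average of μ₀ and x̄.
σ₀² = 8.66² = 74.9956, σ² = 5.17² = 26.7289. Prior precision 1/σ₀² = 1/74.9956; data precision n/σ² = 11/26.7289.
w = (n/σ²)/(1/σ₀² + n/σ²) = n·σ₀²/(σ² + n·σ₀²) = 11·74.9956/(26.7289 + 11·74.9956) = 824.9516/851.6805 = 0.9686.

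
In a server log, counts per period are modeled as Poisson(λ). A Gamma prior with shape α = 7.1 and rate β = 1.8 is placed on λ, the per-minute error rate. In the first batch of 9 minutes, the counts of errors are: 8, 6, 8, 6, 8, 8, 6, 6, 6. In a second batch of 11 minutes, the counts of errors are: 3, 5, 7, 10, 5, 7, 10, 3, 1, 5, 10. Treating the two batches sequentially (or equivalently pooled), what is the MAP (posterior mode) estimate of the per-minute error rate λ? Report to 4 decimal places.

With a Gamma(shape α, rate β) prior, the Poisson likelihood is conjugate: the posterior is Gamma(α + ΣXᵢ, β + n).
Batch 1: sum of counts S = 62 over n = 9 minutes.
After batch 1: Gamma(α+S, β+n) = Gamma(7.1+62, 1.8+9) = Gamma(69.1, 10.8).
Batch 2: sum of counts S = 66 over n = 11 minutes.
After batch 2: Gamma(α+S, β+n) = Gamma(69.1+66, 10.8+11) = Gamma(135.1, 21.8).
Mode of Gamma(α,β) for α≥1 is (α−1)/β = 134.1/21.8 = 6.1514.

6.1514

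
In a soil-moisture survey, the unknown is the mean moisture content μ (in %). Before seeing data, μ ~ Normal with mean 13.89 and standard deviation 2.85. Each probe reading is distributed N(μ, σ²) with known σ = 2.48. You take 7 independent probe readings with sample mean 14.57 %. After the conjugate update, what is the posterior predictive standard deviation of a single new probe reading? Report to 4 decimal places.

For Normal data with known variance σ², a Normal(μ₀, σ₀²) prior on μ is conjugate. Posterior precision = 1/σ₀² + n/σ²; posterior mean is the precision-weighted average of μ₀ and x̄.
σ₀² = 2.85² = 8.1225, σ² = 2.48² = 6.1504; σ² + n·σ₀² = 6.1504 + 7·8.1225 = 63.0079.
Posterior precision = 1/σ₀² + n/σ² = 1/8.1225 + 7/6.1504 = (σ² + n·σ₀²)/(σ₀²σ²) = 63.0079/(8.1225·6.1504); posterior variance σₙ² = σ₀²σ²/(σ² + n·σ₀²) = 8.1225·6.1504/63.0079 = 0.792863.
Predictive variance for one new observation = σₙ² + σ² = 8.1225·6.1504/63.0079 + 6.1504 = σ²·(σ₀² + 63.0079)/63.0079 = 6.1504·71.1304/63.0079 = 6.943263; SD = √(6.1504·71.1304/63.0079) = 2.6350.

2.6350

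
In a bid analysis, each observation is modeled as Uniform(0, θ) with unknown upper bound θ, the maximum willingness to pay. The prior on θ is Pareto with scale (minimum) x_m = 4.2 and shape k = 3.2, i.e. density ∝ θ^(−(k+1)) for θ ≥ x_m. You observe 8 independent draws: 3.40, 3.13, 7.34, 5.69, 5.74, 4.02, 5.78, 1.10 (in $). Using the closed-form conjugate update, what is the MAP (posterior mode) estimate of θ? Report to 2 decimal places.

7.34

A Pareto(scale x_m, shape k) prior on the upper bound θ of Uniform(0, θ) is conjugate: posterior is Pareto(max(x_m, max xᵢ), k + n).
Sample maximum = 7.34; prior scale x_m = 4.2 → posterior scale = max = 7.34.
Posterior shape = 3.2 + 8 = 11.2.
The Pareto density is decreasing on [x_m, ∞), so the mode is x_m = 7.34.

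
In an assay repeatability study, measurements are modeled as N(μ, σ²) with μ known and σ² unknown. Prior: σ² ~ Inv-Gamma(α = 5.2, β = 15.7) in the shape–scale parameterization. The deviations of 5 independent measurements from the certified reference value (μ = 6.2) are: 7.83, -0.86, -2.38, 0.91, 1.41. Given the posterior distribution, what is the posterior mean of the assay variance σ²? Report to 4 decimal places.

7.6066

With known mean μ and an Inverse-Gamma(α, β) prior on σ², the Normal likelihood is conjugate: posterior is Inv-Gamma(α + n/2, β + Σ(xᵢ−μ)²/2).
Σ(xᵢ−μ)² = (7.83)² + (-0.86)² + (-2.38)² + (0.91)² + (1.41)² = 70.5291.
Posterior: Inv-Gamma(5.2 + 5/2, 15.7 + 70.5291/2) = Inv-Gamma(7.70, 50.96455).
E[σ²|data] = β/(α−1) = 50.96455/6.70 = 7.6066.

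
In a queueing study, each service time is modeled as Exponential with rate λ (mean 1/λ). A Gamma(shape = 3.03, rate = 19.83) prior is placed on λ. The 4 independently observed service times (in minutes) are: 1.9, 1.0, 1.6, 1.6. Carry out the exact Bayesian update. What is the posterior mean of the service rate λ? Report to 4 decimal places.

With a Gamma(shape α, rate β) prior on the exponential rate λ, the posterior after n observations with total T = Σxᵢ is Gamma(α+n, β+T).
Sum of observations T = 6.1 minutes; n = 4.
Posterior: Gamma(3.03+4, 19.83+6.1) = Gamma(7.03, 25.93).
Posterior mean of λ = α/β = 7.03/25.93 = 0.2711.

0.2711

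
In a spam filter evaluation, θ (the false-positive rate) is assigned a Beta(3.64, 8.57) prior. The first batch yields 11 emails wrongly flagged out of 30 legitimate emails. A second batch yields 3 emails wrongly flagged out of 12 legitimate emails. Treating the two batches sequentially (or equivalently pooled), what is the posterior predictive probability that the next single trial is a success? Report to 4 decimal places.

The Beta prior is conjugate to a Binomial/Bernoulli likelihood; the update adds successes to α and failures to β.
After batch 1: Beta(3.64+11, 8.57+19) = Beta(14.64, 27.57).
After batch 2: Beta(14.64+3, 27.57+9) = Beta(17.64, 36.57).
For a single future Bernoulli trial, P(success | data) = α/(α+β) = 0.3254.

0.3254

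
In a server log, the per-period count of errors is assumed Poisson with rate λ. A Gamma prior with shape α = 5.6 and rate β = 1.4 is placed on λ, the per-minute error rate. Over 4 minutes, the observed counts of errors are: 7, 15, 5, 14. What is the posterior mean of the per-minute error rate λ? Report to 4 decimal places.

8.6296

With a Gamma(shape α, rate β) prior, the Poisson likelihood is conjugate: the posterior is Gamma(α + ΣXᵢ, β + n).
Sum of counts S = 41 over n = 4 minutes.
Posterior: Gamma(α+S, β+n) = Gamma(5.6+41, 1.4+4) = Gamma(46.6, 5.4).
Posterior mean = α/β = 46.6/5.4 = 8.6296.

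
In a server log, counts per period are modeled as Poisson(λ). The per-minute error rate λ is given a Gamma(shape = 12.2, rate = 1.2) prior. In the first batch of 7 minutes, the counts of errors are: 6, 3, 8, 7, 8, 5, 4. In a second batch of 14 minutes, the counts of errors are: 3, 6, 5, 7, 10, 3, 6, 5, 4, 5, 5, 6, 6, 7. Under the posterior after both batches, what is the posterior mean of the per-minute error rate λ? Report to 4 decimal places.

5.9099

With a Gamma(shape α, rate β) prior, the Poisson likelihood is conjugate: the posterior is Gamma(α + ΣXᵢ, β + n).
Batch 1: sum of counts S = 41 over n = 7 minutes.
After batch 1: Gamma(α+S, β+n) = Gamma(12.2+41, 1.2+7) = Gamma(53.2, 8.2).
Batch 2: sum of counts S = 78 over n = 14 minutes.
After batch 2: Gamma(α+S, β+n) = Gamma(53.2+78, 8.2+14) = Gamma(131.2, 22.2).
Posterior mean = α/β = 131.2/22.2 = 5.9099.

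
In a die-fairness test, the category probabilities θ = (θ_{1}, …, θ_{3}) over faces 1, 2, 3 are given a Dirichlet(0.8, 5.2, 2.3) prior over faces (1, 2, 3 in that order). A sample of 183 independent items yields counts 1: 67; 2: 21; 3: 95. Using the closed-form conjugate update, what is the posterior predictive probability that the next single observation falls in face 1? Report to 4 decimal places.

0.3544

The Dirichlet prior is conjugate to the Multinomial likelihood: each posterior αⱼ = prior αⱼ + observed count nⱼ.
Posterior concentration: (67.8, 26.2, 97.3), total = 191.3.
P(next = 1 | data) = α_{1}/Σα = 0.3544.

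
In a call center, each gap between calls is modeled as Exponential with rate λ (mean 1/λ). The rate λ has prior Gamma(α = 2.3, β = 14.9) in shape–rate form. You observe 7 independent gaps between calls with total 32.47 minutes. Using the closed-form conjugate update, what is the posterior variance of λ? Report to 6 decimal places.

With a Gamma(shape α, rate β) prior on the exponential rate λ, the posterior after n observations with total T = Σxᵢ is Gamma(α+n, β+T).
Posterior: Gamma(2.3+7, 14.9+32.47) = Gamma(9.3, 47.37).
Var = α/β² = 0.004145.

0.004145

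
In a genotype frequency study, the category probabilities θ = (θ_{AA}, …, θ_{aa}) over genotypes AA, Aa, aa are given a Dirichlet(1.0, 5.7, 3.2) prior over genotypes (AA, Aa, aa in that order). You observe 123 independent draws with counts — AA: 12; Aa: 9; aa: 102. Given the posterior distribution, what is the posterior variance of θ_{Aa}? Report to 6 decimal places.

The Dirichlet prior is conjugate to the Multinomial likelihood: each posterior αⱼ = prior αⱼ + observed count nⱼ.
Posterior concentration: (13.0, 14.7, 105.2), total = 132.9.
Var[θ_j] = α_j(Σα−α_j)/((Σα)²(Σα+1)) = 14.7·118.2/(132.9²·133.9) = 0.000735.

0.000735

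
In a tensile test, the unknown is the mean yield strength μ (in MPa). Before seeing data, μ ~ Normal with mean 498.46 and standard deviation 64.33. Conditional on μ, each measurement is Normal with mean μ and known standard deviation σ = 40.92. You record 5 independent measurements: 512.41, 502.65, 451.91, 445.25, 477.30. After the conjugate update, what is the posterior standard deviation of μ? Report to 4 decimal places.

For Normal data with known variance σ², a Normal(μ₀, σ₀²) prior on μ is conjugate. Posterior precision = 1/σ₀² + n/σ²; posterior mean is the precision-weighted average of μ₀ and x̄.
σ₀² = 64.33² = 4138.3489, σ² = 40.92² = 1674.4464; σ² + n·σ₀² = 1674.4464 + 5·4138.3489 = 22366.1909.
Posterior precision = 1/σ₀² + n/σ² = 1/4138.3489 + 5/1674.4464 = (σ² + n·σ₀²)/(σ₀²σ²) = 22366.1909/(4138.3489·1674.4464); posterior variance σₙ² = σ₀²σ²/(σ² + n·σ₀²) = 4138.3489·1674.4464/22366.1909 = 309.817771.
Posterior SD = √σₙ² = √(4138.3489·1674.4464/22366.1909) = 17.6016.

17.6016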